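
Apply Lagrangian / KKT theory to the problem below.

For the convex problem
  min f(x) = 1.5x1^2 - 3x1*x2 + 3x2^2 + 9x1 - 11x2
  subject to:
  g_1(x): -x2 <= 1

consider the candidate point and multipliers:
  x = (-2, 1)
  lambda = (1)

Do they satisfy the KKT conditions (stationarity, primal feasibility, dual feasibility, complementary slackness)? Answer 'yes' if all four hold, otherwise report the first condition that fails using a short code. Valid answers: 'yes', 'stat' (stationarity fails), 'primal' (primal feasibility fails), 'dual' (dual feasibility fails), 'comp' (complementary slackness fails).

Gradient of f: grad f(x) = Q x + c = (0, 1)
Constraint values g_i(x) = a_i^T x - b_i:
  g_1((-2, 1)) = -2
Stationarity residual: grad f(x) + sum_i lambda_i a_i = (0, 0)
  -> stationarity OK
Primal feasibility (all g_i <= 0): OK
Dual feasibility (all lambda_i >= 0): OK
Complementary slackness (lambda_i * g_i(x) = 0 for all i): FAILS

Verdict: the first failing condition is complementary_slackness -> comp.

comp


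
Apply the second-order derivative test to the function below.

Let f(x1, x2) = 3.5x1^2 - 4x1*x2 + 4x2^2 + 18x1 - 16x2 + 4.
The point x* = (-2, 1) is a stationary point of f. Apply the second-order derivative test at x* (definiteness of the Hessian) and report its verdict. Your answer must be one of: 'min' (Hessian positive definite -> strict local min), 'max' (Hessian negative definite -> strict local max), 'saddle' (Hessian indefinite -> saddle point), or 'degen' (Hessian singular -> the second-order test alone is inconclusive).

Compute the Hessian H = grad^2 f:
  H = [[7, -4], [-4, 8]]
Verify stationarity: grad f(x*) = H x* + g = (0, 0).
Eigenvalues of H: 3.4689, 11.5311.
Both eigenvalues > 0, so H is positive definite -> x* is a strict local min.

min


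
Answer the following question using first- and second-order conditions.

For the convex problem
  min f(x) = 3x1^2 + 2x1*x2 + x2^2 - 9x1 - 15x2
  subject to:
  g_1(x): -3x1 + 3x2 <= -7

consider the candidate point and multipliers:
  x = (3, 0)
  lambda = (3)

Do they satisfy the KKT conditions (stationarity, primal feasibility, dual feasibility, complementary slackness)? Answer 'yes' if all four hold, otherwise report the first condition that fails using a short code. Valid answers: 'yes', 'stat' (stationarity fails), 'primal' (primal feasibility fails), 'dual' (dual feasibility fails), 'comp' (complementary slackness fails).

Gradient of f: grad f(x) = Q x + c = (9, -9)
Constraint values g_i(x) = a_i^T x - b_i:
  g_1((3, 0)) = -2
Stationarity residual: grad f(x) + sum_i lambda_i a_i = (0, 0)
  -> stationarity OK
Primal feasibility (all g_i <= 0): OK
Dual feasibility (all lambda_i >= 0): OK
Complementary slackness (lambda_i * g_i(x) = 0 for all i): FAILS

Verdict: the first failing condition is complementary_slackness -> comp.

comp


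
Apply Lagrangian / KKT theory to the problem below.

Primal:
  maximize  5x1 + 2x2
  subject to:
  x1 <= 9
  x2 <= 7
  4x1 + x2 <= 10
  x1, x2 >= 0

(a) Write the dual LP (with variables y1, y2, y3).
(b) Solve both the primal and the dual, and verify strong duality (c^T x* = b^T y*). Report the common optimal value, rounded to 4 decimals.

The standard primal-dual pair for 'max c^T x s.t. A x <= b, x >= 0' is:
  Dual:  min b^T y  s.t.  A^T y >= c,  y >= 0.

So the dual LP is:
  minimize  9y1 + 7y2 + 10y3
  subject to:
    y1 + 4y3 >= 5
    y2 + y3 >= 2
    y1, y2, y3 >= 0

Solving the primal: x* = (0.75, 7).
  primal value c^T x* = 17.75.
Solving the dual: y* = (0, 0.75, 1.25).
  dual value b^T y* = 17.75.
Strong duality: c^T x* = b^T y*. Confirmed.

17.75


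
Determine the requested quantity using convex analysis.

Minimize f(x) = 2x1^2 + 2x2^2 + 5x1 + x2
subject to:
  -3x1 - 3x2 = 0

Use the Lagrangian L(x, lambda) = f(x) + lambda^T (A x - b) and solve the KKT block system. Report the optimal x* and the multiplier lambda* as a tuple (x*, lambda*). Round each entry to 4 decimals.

Form the Lagrangian:
  L(x, lambda) = (1/2) x^T Q x + c^T x + lambda^T (A x - b)
Stationarity (grad_x L = 0): Q x + c + A^T lambda = 0.
Primal feasibility: A x = b.

This gives the KKT block system:
  [ Q   A^T ] [ x     ]   [-c ]
  [ A    0  ] [ lambda ] = [ b ]

Solving the linear system:
  x*      = (-0.5, 0.5)
  lambda* = (1)
  f(x*)   = -1

x* = (-0.5, 0.5), lambda* = (1)


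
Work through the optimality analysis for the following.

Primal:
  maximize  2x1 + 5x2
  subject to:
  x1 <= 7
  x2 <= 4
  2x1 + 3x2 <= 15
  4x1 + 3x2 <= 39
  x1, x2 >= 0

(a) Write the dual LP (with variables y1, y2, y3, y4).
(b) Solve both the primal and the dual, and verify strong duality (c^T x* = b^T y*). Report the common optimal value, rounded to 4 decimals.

The standard primal-dual pair for 'max c^T x s.t. A x <= b, x >= 0' is:
  Dual:  min b^T y  s.t.  A^T y >= c,  y >= 0.

So the dual LP is:
  minimize  7y1 + 4y2 + 15y3 + 39y4
  subject to:
    y1 + 2y3 + 4y4 >= 2
    y2 + 3y3 + 3y4 >= 5
    y1, y2, y3, y4 >= 0

Solving the primal: x* = (1.5, 4).
  primal value c^T x* = 23.
Solving the dual: y* = (0, 2, 1, 0).
  dual value b^T y* = 23.
Strong duality: c^T x* = b^T y*. Confirmed.

23


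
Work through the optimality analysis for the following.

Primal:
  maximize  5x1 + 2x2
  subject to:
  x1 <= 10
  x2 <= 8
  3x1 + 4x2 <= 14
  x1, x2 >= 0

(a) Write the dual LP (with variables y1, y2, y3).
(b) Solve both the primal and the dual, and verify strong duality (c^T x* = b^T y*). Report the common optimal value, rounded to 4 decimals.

The standard primal-dual pair for 'max c^T x s.t. A x <= b, x >= 0' is:
  Dual:  min b^T y  s.t.  A^T y >= c,  y >= 0.

So the dual LP is:
  minimize  10y1 + 8y2 + 14y3
  subject to:
    y1 + 3y3 >= 5
    y2 + 4y3 >= 2
    y1, y2, y3 >= 0

Solving the primal: x* = (4.6667, 0).
  primal value c^T x* = 23.3333.
Solving the dual: y* = (0, 0, 1.6667).
  dual value b^T y* = 23.3333.
Strong duality: c^T x* = b^T y*. Confirmed.

23.3333


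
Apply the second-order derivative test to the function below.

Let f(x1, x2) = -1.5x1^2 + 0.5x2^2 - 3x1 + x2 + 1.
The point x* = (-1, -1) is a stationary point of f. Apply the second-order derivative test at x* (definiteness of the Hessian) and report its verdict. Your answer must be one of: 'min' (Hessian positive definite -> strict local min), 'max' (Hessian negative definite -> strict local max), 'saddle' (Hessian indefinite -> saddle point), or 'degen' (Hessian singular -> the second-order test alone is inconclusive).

Compute the Hessian H = grad^2 f:
  H = [[-3, 0], [0, 1]]
Verify stationarity: grad f(x*) = H x* + g = (0, 0).
Eigenvalues of H: -3, 1.
Eigenvalues have mixed signs, so H is indefinite -> x* is a saddle point.

saddle


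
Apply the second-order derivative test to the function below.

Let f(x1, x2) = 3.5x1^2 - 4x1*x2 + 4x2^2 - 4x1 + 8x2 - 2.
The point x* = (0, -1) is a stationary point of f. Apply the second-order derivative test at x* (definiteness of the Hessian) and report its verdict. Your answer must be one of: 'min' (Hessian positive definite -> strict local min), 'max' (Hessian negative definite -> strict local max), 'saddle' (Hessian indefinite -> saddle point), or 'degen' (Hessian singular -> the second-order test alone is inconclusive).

Compute the Hessian H = grad^2 f:
  H = [[7, -4], [-4, 8]]
Verify stationarity: grad f(x*) = H x* + g = (0, 0).
Eigenvalues of H: 3.4689, 11.5311.
Both eigenvalues > 0, so H is positive definite -> x* is a strict local min.

min


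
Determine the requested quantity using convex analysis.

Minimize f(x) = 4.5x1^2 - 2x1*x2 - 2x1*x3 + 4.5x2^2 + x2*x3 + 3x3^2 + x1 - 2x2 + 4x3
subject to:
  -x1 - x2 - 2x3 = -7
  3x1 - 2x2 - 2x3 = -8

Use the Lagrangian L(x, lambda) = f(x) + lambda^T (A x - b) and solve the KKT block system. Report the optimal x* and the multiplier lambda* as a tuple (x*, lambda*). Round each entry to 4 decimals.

Form the Lagrangian:
  L(x, lambda) = (1/2) x^T Q x + c^T x + lambda^T (A x - b)
Stationarity (grad_x L = 0): Q x + c + A^T lambda = 0.
Primal feasibility: A x = b.

This gives the KKT block system:
  [ Q   A^T ] [ x     ]   [-c ]
  [ A    0  ] [ lambda ] = [ b ]

Solving the linear system:
  x*      = (0.1489, 1.5957, 2.6277)
  lambda* = (6.3723, 4.1596)
  f(x*)   = 42.6755

x* = (0.1489, 1.5957, 2.6277), lambda* = (6.3723, 4.1596)


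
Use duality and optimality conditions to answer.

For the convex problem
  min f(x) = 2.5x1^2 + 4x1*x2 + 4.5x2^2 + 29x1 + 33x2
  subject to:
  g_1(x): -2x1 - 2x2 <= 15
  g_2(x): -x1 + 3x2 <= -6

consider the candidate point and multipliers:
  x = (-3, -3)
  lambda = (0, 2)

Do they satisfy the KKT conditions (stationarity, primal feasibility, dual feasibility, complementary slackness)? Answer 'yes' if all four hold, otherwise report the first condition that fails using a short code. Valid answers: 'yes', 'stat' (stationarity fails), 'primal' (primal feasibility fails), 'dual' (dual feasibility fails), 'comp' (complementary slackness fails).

Gradient of f: grad f(x) = Q x + c = (2, -6)
Constraint values g_i(x) = a_i^T x - b_i:
  g_1((-3, -3)) = -3
  g_2((-3, -3)) = 0
Stationarity residual: grad f(x) + sum_i lambda_i a_i = (0, 0)
  -> stationarity OK
Primal feasibility (all g_i <= 0): OK
Dual feasibility (all lambda_i >= 0): OK
Complementary slackness (lambda_i * g_i(x) = 0 for all i): OK

Verdict: yes, KKT holds.

yes


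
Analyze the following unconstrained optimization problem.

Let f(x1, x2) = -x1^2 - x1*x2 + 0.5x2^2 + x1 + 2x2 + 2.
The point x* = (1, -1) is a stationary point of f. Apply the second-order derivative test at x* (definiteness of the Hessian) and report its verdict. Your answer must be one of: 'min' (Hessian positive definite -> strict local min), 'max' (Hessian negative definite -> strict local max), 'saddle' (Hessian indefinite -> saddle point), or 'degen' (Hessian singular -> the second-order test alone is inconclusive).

Compute the Hessian H = grad^2 f:
  H = [[-2, -1], [-1, 1]]
Verify stationarity: grad f(x*) = H x* + g = (0, 0).
Eigenvalues of H: -2.3028, 1.3028.
Eigenvalues have mixed signs, so H is indefinite -> x* is a saddle point.

saddle


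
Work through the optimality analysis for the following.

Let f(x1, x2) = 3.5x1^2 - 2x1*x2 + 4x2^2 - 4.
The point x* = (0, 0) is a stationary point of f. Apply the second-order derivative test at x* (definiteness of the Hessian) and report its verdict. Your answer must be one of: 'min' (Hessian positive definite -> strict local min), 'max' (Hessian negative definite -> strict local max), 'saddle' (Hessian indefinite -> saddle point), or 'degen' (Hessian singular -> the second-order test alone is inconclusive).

Compute the Hessian H = grad^2 f:
  H = [[7, -2], [-2, 8]]
Verify stationarity: grad f(x*) = H x* + g = (0, 0).
Eigenvalues of H: 5.4384, 9.5616.
Both eigenvalues > 0, so H is positive definite -> x* is a strict local min.

min


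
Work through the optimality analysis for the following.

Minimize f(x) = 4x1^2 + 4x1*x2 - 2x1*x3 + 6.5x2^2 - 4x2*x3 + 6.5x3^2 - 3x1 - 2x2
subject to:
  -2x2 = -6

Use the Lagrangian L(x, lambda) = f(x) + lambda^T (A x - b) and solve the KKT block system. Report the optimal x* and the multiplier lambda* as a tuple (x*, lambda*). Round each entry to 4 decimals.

Form the Lagrangian:
  L(x, lambda) = (1/2) x^T Q x + c^T x + lambda^T (A x - b)
Stationarity (grad_x L = 0): Q x + c + A^T lambda = 0.
Primal feasibility: A x = b.

This gives the KKT block system:
  [ Q   A^T ] [ x     ]   [-c ]
  [ A    0  ] [ lambda ] = [ b ]

Solving the linear system:
  x*      = (-0.93, 3, 0.78)
  lambda* = (15.08)
  f(x*)   = 43.635

x* = (-0.93, 3, 0.78), lambda* = (15.08)


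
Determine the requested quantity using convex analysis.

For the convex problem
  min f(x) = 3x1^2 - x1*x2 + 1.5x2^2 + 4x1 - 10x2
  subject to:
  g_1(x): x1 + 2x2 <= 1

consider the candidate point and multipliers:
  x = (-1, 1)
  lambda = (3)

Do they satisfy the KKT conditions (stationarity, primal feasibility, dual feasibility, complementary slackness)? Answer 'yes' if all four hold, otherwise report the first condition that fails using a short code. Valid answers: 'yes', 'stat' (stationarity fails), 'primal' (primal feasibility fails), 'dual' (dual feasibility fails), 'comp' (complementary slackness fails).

Gradient of f: grad f(x) = Q x + c = (-3, -6)
Constraint values g_i(x) = a_i^T x - b_i:
  g_1((-1, 1)) = 0
Stationarity residual: grad f(x) + sum_i lambda_i a_i = (0, 0)
  -> stationarity OK
Primal feasibility (all g_i <= 0): OK
Dual feasibility (all lambda_i >= 0): OK
Complementary slackness (lambda_i * g_i(x) = 0 for all i): OK

Verdict: yes, KKT holds.

yes


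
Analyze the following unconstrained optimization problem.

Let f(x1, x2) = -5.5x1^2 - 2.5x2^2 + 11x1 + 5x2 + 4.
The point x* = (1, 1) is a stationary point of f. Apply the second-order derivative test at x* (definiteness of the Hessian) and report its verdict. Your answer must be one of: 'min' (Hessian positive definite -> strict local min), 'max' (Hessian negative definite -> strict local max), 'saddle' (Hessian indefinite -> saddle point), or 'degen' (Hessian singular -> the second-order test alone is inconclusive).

Compute the Hessian H = grad^2 f:
  H = [[-11, 0], [0, -5]]
Verify stationarity: grad f(x*) = H x* + g = (0, 0).
Eigenvalues of H: -11, -5.
Both eigenvalues < 0, so H is negative definite -> x* is a strict local max.

max


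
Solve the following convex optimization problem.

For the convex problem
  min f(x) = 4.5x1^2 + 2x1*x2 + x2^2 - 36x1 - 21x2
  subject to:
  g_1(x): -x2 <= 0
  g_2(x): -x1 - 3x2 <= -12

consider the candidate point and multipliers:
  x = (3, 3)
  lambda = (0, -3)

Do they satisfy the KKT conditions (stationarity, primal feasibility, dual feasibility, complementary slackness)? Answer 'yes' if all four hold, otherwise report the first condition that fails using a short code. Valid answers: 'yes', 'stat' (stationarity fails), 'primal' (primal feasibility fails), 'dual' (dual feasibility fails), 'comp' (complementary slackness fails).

Gradient of f: grad f(x) = Q x + c = (-3, -9)
Constraint values g_i(x) = a_i^T x - b_i:
  g_1((3, 3)) = -3
  g_2((3, 3)) = 0
Stationarity residual: grad f(x) + sum_i lambda_i a_i = (0, 0)
  -> stationarity OK
Primal feasibility (all g_i <= 0): OK
Dual feasibility (all lambda_i >= 0): FAILS
Complementary slackness (lambda_i * g_i(x) = 0 for all i): OK

Verdict: the first failing condition is dual_feasibility -> dual.

dual


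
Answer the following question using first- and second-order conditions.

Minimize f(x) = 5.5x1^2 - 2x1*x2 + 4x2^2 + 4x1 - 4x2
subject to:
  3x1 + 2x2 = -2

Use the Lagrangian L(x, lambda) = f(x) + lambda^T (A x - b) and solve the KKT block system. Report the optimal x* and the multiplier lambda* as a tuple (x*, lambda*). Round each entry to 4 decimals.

Form the Lagrangian:
  L(x, lambda) = (1/2) x^T Q x + c^T x + lambda^T (A x - b)
Stationarity (grad_x L = 0): Q x + c + A^T lambda = 0.
Primal feasibility: A x = b.

This gives the KKT block system:
  [ Q   A^T ] [ x     ]   [-c ]
  [ A    0  ] [ lambda ] = [ b ]

Solving the linear system:
  x*      = (-0.6857, 0.0286)
  lambda* = (1.2)
  f(x*)   = -0.2286

x* = (-0.6857, 0.0286), lambda* = (1.2)


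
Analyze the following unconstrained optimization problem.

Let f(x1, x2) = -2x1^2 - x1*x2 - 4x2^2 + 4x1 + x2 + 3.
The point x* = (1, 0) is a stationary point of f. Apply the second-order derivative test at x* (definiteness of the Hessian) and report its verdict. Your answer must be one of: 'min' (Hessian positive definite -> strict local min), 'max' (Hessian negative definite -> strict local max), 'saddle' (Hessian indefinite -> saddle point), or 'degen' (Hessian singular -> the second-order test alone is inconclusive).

Compute the Hessian H = grad^2 f:
  H = [[-4, -1], [-1, -8]]
Verify stationarity: grad f(x*) = H x* + g = (0, 0).
Eigenvalues of H: -8.2361, -3.7639.
Both eigenvalues < 0, so H is negative definite -> x* is a strict local max.

max


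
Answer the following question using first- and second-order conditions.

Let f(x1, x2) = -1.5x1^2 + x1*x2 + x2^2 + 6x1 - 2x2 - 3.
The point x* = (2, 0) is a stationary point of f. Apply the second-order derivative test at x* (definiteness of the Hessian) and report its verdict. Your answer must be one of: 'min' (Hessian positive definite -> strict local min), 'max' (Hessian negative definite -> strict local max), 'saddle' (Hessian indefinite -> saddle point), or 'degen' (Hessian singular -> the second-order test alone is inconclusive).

Compute the Hessian H = grad^2 f:
  H = [[-3, 1], [1, 2]]
Verify stationarity: grad f(x*) = H x* + g = (0, 0).
Eigenvalues of H: -3.1926, 2.1926.
Eigenvalues have mixed signs, so H is indefinite -> x* is a saddle point.

saddle


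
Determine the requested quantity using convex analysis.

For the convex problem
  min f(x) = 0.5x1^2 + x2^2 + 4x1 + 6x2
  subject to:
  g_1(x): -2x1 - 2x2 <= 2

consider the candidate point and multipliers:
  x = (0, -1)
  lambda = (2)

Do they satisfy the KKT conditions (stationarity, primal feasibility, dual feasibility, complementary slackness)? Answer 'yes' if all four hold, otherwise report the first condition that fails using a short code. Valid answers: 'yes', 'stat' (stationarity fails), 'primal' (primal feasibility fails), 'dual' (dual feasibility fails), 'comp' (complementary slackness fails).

Gradient of f: grad f(x) = Q x + c = (4, 4)
Constraint values g_i(x) = a_i^T x - b_i:
  g_1((0, -1)) = 0
Stationarity residual: grad f(x) + sum_i lambda_i a_i = (0, 0)
  -> stationarity OK
Primal feasibility (all g_i <= 0): OK
Dual feasibility (all lambda_i >= 0): OK
Complementary slackness (lambda_i * g_i(x) = 0 for all i): OK

Verdict: yes, KKT holds.

yes


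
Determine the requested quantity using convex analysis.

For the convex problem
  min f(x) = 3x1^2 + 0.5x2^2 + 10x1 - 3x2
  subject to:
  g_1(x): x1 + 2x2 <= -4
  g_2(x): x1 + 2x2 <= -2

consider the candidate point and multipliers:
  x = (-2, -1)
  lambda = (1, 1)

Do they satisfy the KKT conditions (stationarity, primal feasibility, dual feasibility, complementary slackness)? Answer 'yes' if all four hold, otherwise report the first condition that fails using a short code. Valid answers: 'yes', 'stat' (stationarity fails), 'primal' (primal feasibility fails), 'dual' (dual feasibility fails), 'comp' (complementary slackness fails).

Gradient of f: grad f(x) = Q x + c = (-2, -4)
Constraint values g_i(x) = a_i^T x - b_i:
  g_1((-2, -1)) = 0
  g_2((-2, -1)) = -2
Stationarity residual: grad f(x) + sum_i lambda_i a_i = (0, 0)
  -> stationarity OK
Primal feasibility (all g_i <= 0): OK
Dual feasibility (all lambda_i >= 0): OK
Complementary slackness (lambda_i * g_i(x) = 0 for all i): FAILS

Verdict: the first failing condition is complementary_slackness -> comp.

comp


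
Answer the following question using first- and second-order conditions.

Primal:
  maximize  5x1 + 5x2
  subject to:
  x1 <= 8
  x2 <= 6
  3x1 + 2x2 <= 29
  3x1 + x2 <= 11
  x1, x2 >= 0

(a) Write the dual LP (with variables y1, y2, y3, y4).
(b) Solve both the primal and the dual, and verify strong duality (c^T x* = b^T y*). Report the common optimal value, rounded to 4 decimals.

The standard primal-dual pair for 'max c^T x s.t. A x <= b, x >= 0' is:
  Dual:  min b^T y  s.t.  A^T y >= c,  y >= 0.

So the dual LP is:
  minimize  8y1 + 6y2 + 29y3 + 11y4
  subject to:
    y1 + 3y3 + 3y4 >= 5
    y2 + 2y3 + y4 >= 5
    y1, y2, y3, y4 >= 0

Solving the primal: x* = (1.6667, 6).
  primal value c^T x* = 38.3333.
Solving the dual: y* = (0, 3.3333, 0, 1.6667).
  dual value b^T y* = 38.3333.
Strong duality: c^T x* = b^T y*. Confirmed.

38.3333


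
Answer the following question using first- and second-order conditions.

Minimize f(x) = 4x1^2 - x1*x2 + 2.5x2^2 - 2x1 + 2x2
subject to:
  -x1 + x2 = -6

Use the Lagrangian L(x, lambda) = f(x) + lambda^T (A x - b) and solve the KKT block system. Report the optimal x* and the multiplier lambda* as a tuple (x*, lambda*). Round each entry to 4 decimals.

Form the Lagrangian:
  L(x, lambda) = (1/2) x^T Q x + c^T x + lambda^T (A x - b)
Stationarity (grad_x L = 0): Q x + c + A^T lambda = 0.
Primal feasibility: A x = b.

This gives the KKT block system:
  [ Q   A^T ] [ x     ]   [-c ]
  [ A    0  ] [ lambda ] = [ b ]

Solving the linear system:
  x*      = (2.1818, -3.8182)
  lambda* = (19.2727)
  f(x*)   = 51.8182

x* = (2.1818, -3.8182), lambda* = (19.2727)


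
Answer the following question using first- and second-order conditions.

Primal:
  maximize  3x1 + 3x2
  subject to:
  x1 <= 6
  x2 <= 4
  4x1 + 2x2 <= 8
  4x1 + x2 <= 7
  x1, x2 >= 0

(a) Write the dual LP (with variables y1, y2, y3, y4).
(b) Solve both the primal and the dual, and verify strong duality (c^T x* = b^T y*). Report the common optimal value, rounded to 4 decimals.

The standard primal-dual pair for 'max c^T x s.t. A x <= b, x >= 0' is:
  Dual:  min b^T y  s.t.  A^T y >= c,  y >= 0.

So the dual LP is:
  minimize  6y1 + 4y2 + 8y3 + 7y4
  subject to:
    y1 + 4y3 + 4y4 >= 3
    y2 + 2y3 + y4 >= 3
    y1, y2, y3, y4 >= 0

Solving the primal: x* = (0, 4).
  primal value c^T x* = 12.
Solving the dual: y* = (0, 1.5, 0.75, 0).
  dual value b^T y* = 12.
Strong duality: c^T x* = b^T y*. Confirmed.

12


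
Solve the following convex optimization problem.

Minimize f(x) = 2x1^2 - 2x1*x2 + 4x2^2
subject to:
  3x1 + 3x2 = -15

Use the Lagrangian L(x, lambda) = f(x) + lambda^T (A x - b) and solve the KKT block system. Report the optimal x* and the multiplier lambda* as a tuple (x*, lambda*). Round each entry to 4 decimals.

Form the Lagrangian:
  L(x, lambda) = (1/2) x^T Q x + c^T x + lambda^T (A x - b)
Stationarity (grad_x L = 0): Q x + c + A^T lambda = 0.
Primal feasibility: A x = b.

This gives the KKT block system:
  [ Q   A^T ] [ x     ]   [-c ]
  [ A    0  ] [ lambda ] = [ b ]

Solving the linear system:
  x*      = (-3.125, -1.875)
  lambda* = (2.9167)
  f(x*)   = 21.875

x* = (-3.125, -1.875), lambda* = (2.9167)


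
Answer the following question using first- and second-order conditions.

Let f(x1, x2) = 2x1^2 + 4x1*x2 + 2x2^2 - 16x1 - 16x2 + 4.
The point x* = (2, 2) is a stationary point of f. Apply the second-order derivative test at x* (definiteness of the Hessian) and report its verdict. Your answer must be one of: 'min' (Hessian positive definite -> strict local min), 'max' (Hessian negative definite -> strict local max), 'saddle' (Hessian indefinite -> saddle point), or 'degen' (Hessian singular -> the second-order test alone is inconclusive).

Compute the Hessian H = grad^2 f:
  H = [[4, 4], [4, 4]]
Verify stationarity: grad f(x*) = H x* + g = (0, 0).
Eigenvalues of H: 0, 8.
H has a zero eigenvalue (singular; positive semidefinite but not definite), so H is neither positive definite, negative definite, nor indefinite. The second-order test alone is inconclusive -> degen.
(Indeed, f is constant along the null direction of H through x*, so x* is not a strict local extremum.)

degen


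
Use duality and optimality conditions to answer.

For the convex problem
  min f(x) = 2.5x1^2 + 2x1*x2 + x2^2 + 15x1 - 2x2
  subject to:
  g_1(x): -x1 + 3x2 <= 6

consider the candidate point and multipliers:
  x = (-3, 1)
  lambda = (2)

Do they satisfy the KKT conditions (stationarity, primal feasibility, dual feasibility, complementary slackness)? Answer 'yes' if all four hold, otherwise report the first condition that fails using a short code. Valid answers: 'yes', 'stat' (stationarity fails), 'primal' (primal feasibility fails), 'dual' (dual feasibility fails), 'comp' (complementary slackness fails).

Gradient of f: grad f(x) = Q x + c = (2, -6)
Constraint values g_i(x) = a_i^T x - b_i:
  g_1((-3, 1)) = 0
Stationarity residual: grad f(x) + sum_i lambda_i a_i = (0, 0)
  -> stationarity OK
Primal feasibility (all g_i <= 0): OK
Dual feasibility (all lambda_i >= 0): OK
Complementary slackness (lambda_i * g_i(x) = 0 for all i): OK

Verdict: yes, KKT holds.

yes


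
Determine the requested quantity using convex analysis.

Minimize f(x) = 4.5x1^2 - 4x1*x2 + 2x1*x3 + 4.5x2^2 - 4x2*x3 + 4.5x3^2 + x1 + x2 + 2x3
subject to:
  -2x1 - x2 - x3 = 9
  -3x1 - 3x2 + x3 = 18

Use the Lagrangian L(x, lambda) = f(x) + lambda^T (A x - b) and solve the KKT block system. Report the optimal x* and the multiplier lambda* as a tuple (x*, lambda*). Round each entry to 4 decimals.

Form the Lagrangian:
  L(x, lambda) = (1/2) x^T Q x + c^T x + lambda^T (A x - b)
Stationarity (grad_x L = 0): Q x + c + A^T lambda = 0.
Primal feasibility: A x = b.

This gives the KKT block system:
  [ Q   A^T ] [ x     ]   [-c ]
  [ A    0  ] [ lambda ] = [ b ]

Solving the linear system:
  x*      = (-2.9095, -3.1131, -0.0679)
  lambda* = (2.2398, -5.7828)
  f(x*)   = 38.8869

x* = (-2.9095, -3.1131, -0.0679), lambda* = (2.2398, -5.7828)


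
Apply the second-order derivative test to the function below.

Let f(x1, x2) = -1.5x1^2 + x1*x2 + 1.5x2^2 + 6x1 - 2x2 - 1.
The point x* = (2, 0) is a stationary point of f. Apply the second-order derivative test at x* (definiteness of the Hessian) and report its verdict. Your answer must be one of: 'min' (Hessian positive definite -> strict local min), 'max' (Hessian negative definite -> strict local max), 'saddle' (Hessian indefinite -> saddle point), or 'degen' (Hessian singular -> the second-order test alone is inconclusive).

Compute the Hessian H = grad^2 f:
  H = [[-3, 1], [1, 3]]
Verify stationarity: grad f(x*) = H x* + g = (0, 0).
Eigenvalues of H: -3.1623, 3.1623.
Eigenvalues have mixed signs, so H is indefinite -> x* is a saddle point.

saddle


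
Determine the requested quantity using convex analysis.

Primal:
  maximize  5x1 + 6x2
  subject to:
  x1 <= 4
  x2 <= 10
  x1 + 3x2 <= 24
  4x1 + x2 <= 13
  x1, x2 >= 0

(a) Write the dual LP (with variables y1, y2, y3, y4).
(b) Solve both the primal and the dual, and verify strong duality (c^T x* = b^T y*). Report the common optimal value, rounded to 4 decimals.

The standard primal-dual pair for 'max c^T x s.t. A x <= b, x >= 0' is:
  Dual:  min b^T y  s.t.  A^T y >= c,  y >= 0.

So the dual LP is:
  minimize  4y1 + 10y2 + 24y3 + 13y4
  subject to:
    y1 + y3 + 4y4 >= 5
    y2 + 3y3 + y4 >= 6
    y1, y2, y3, y4 >= 0

Solving the primal: x* = (1.3636, 7.5455).
  primal value c^T x* = 52.0909.
Solving the dual: y* = (0, 0, 1.7273, 0.8182).
  dual value b^T y* = 52.0909.
Strong duality: c^T x* = b^T y*. Confirmed.

52.0909


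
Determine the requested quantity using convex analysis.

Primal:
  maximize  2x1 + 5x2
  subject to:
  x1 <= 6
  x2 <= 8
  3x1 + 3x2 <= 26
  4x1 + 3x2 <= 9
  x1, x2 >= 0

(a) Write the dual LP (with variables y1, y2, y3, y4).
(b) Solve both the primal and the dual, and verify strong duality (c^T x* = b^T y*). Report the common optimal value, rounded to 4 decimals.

The standard primal-dual pair for 'max c^T x s.t. A x <= b, x >= 0' is:
  Dual:  min b^T y  s.t.  A^T y >= c,  y >= 0.

So the dual LP is:
  minimize  6y1 + 8y2 + 26y3 + 9y4
  subject to:
    y1 + 3y3 + 4y4 >= 2
    y2 + 3y3 + 3y4 >= 5
    y1, y2, y3, y4 >= 0

Solving the primal: x* = (0, 3).
  primal value c^T x* = 15.
Solving the dual: y* = (0, 0, 0, 1.6667).
  dual value b^T y* = 15.
Strong duality: c^T x* = b^T y*. Confirmed.

15


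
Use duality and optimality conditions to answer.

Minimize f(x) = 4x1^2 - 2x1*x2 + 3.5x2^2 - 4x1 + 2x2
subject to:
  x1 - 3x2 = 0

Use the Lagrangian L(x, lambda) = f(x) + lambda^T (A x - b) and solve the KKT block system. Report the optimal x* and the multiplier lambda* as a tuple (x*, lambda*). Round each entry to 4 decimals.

Form the Lagrangian:
  L(x, lambda) = (1/2) x^T Q x + c^T x + lambda^T (A x - b)
Stationarity (grad_x L = 0): Q x + c + A^T lambda = 0.
Primal feasibility: A x = b.

This gives the KKT block system:
  [ Q   A^T ] [ x     ]   [-c ]
  [ A    0  ] [ lambda ] = [ b ]

Solving the linear system:
  x*      = (0.4478, 0.1493)
  lambda* = (0.7164)
  f(x*)   = -0.7463

x* = (0.4478, 0.1493), lambda* = (0.7164)


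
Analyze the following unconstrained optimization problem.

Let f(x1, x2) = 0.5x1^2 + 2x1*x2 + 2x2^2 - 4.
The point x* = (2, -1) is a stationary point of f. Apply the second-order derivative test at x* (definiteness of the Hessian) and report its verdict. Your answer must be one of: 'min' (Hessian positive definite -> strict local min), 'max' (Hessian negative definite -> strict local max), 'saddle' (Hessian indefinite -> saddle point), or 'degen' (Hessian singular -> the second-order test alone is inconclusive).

Compute the Hessian H = grad^2 f:
  H = [[1, 2], [2, 4]]
Verify stationarity: grad f(x*) = H x* + g = (0, 0).
Eigenvalues of H: 0, 5.
H has a zero eigenvalue (singular; positive semidefinite but not definite), so H is neither positive definite, negative definite, nor indefinite. The second-order test alone is inconclusive -> degen.
(Indeed, f is constant along the null direction of H through x*, so x* is not a strict local extremum.)

degen


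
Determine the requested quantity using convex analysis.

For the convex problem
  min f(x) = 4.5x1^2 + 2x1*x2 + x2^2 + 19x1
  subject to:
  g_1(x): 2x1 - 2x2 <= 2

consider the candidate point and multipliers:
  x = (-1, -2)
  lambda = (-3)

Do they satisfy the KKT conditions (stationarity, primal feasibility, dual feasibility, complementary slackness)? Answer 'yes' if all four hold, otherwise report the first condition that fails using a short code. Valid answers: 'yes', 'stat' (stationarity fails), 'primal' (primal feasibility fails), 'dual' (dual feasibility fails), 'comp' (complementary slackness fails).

Gradient of f: grad f(x) = Q x + c = (6, -6)
Constraint values g_i(x) = a_i^T x - b_i:
  g_1((-1, -2)) = 0
Stationarity residual: grad f(x) + sum_i lambda_i a_i = (0, 0)
  -> stationarity OK
Primal feasibility (all g_i <= 0): OK
Dual feasibility (all lambda_i >= 0): FAILS
Complementary slackness (lambda_i * g_i(x) = 0 for all i): OK

Verdict: the first failing condition is dual_feasibility -> dual.

dual


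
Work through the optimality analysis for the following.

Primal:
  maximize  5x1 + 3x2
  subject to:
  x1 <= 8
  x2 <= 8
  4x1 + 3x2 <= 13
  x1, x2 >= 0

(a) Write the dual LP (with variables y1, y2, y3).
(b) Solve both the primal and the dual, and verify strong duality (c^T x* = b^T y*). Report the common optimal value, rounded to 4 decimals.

The standard primal-dual pair for 'max c^T x s.t. A x <= b, x >= 0' is:
  Dual:  min b^T y  s.t.  A^T y >= c,  y >= 0.

So the dual LP is:
  minimize  8y1 + 8y2 + 13y3
  subject to:
    y1 + 4y3 >= 5
    y2 + 3y3 >= 3
    y1, y2, y3 >= 0

Solving the primal: x* = (3.25, 0).
  primal value c^T x* = 16.25.
Solving the dual: y* = (0, 0, 1.25).
  dual value b^T y* = 16.25.
Strong duality: c^T x* = b^T y*. Confirmed.

16.25


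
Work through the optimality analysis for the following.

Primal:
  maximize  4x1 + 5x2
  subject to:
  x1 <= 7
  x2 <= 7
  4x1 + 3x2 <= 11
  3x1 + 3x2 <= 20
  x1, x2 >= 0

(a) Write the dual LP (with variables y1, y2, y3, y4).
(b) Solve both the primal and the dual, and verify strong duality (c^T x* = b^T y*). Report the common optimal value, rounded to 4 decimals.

The standard primal-dual pair for 'max c^T x s.t. A x <= b, x >= 0' is:
  Dual:  min b^T y  s.t.  A^T y >= c,  y >= 0.

So the dual LP is:
  minimize  7y1 + 7y2 + 11y3 + 20y4
  subject to:
    y1 + 4y3 + 3y4 >= 4
    y2 + 3y3 + 3y4 >= 5
    y1, y2, y3, y4 >= 0

Solving the primal: x* = (0, 3.6667).
  primal value c^T x* = 18.3333.
Solving the dual: y* = (0, 0, 1.6667, 0).
  dual value b^T y* = 18.3333.
Strong duality: c^T x* = b^T y*. Confirmed.

18.3333


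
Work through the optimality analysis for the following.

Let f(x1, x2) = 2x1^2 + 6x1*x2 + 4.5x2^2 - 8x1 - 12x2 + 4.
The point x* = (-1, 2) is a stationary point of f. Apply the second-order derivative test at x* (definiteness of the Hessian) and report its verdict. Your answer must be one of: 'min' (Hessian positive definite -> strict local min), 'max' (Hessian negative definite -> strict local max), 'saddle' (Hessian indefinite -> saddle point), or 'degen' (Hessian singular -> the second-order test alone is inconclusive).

Compute the Hessian H = grad^2 f:
  H = [[4, 6], [6, 9]]
Verify stationarity: grad f(x*) = H x* + g = (0, 0).
Eigenvalues of H: 0, 13.
H has a zero eigenvalue (singular; positive semidefinite but not definite), so H is neither positive definite, negative definite, nor indefinite. The second-order test alone is inconclusive -> degen.
(Indeed, f is constant along the null direction of H through x*, so x* is not a strict local extremum.)

degen


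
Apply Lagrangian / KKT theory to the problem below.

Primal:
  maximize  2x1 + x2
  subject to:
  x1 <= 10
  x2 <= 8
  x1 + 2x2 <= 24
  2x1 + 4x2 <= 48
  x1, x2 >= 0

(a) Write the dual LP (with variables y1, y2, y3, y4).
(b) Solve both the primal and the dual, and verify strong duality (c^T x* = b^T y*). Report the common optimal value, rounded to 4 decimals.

The standard primal-dual pair for 'max c^T x s.t. A x <= b, x >= 0' is:
  Dual:  min b^T y  s.t.  A^T y >= c,  y >= 0.

So the dual LP is:
  minimize  10y1 + 8y2 + 24y3 + 48y4
  subject to:
    y1 + y3 + 2y4 >= 2
    y2 + 2y3 + 4y4 >= 1
    y1, y2, y3, y4 >= 0

Solving the primal: x* = (10, 7).
  primal value c^T x* = 27.
Solving the dual: y* = (1.5, 0, 0.5, 0).
  dual value b^T y* = 27.
Strong duality: c^T x* = b^T y*. Confirmed.

27


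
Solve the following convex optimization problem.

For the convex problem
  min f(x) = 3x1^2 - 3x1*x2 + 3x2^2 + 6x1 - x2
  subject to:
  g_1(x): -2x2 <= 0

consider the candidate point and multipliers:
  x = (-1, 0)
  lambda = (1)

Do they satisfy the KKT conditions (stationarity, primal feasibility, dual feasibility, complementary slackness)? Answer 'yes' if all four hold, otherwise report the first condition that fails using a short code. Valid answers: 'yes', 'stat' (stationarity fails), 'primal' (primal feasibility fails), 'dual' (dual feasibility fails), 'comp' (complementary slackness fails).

Gradient of f: grad f(x) = Q x + c = (0, 2)
Constraint values g_i(x) = a_i^T x - b_i:
  g_1((-1, 0)) = 0
Stationarity residual: grad f(x) + sum_i lambda_i a_i = (0, 0)
  -> stationarity OK
Primal feasibility (all g_i <= 0): OK
Dual feasibility (all lambda_i >= 0): OK
Complementary slackness (lambda_i * g_i(x) = 0 for all i): OK

Verdict: yes, KKT holds.

yes


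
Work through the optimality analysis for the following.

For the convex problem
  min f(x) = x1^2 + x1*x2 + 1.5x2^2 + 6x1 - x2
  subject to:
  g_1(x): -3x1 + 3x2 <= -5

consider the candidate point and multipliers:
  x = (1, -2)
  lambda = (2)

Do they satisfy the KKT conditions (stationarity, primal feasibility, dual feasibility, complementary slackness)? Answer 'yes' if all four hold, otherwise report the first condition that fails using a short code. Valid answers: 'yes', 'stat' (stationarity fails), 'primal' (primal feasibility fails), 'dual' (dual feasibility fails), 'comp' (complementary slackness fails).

Gradient of f: grad f(x) = Q x + c = (6, -6)
Constraint values g_i(x) = a_i^T x - b_i:
  g_1((1, -2)) = -4
Stationarity residual: grad f(x) + sum_i lambda_i a_i = (0, 0)
  -> stationarity OK
Primal feasibility (all g_i <= 0): OK
Dual feasibility (all lambda_i >= 0): OK
Complementary slackness (lambda_i * g_i(x) = 0 for all i): FAILS

Verdict: the first failing condition is complementary_slackness -> comp.

comp


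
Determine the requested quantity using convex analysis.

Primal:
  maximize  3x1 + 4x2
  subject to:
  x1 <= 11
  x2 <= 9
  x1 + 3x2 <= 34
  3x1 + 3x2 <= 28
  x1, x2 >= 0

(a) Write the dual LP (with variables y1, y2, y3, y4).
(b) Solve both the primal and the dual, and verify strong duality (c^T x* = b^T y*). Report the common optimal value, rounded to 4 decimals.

The standard primal-dual pair for 'max c^T x s.t. A x <= b, x >= 0' is:
  Dual:  min b^T y  s.t.  A^T y >= c,  y >= 0.

So the dual LP is:
  minimize  11y1 + 9y2 + 34y3 + 28y4
  subject to:
    y1 + y3 + 3y4 >= 3
    y2 + 3y3 + 3y4 >= 4
    y1, y2, y3, y4 >= 0

Solving the primal: x* = (0.3333, 9).
  primal value c^T x* = 37.
Solving the dual: y* = (0, 1, 0, 1).
  dual value b^T y* = 37.
Strong duality: c^T x* = b^T y*. Confirmed.

37


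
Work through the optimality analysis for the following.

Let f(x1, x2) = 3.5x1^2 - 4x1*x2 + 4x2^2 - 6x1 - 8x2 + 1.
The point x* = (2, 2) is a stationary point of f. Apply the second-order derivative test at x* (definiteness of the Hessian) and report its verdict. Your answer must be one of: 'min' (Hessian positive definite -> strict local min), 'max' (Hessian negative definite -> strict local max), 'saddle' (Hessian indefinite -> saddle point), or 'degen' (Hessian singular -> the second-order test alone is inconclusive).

Compute the Hessian H = grad^2 f:
  H = [[7, -4], [-4, 8]]
Verify stationarity: grad f(x*) = H x* + g = (0, 0).
Eigenvalues of H: 3.4689, 11.5311.
Both eigenvalues > 0, so H is positive definite -> x* is a strict local min.

min


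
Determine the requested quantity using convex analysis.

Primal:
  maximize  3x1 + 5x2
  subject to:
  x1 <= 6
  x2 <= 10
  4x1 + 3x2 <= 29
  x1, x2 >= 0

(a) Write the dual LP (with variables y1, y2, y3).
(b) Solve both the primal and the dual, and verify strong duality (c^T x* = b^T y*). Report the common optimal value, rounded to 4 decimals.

The standard primal-dual pair for 'max c^T x s.t. A x <= b, x >= 0' is:
  Dual:  min b^T y  s.t.  A^T y >= c,  y >= 0.

So the dual LP is:
  minimize  6y1 + 10y2 + 29y3
  subject to:
    y1 + 4y3 >= 3
    y2 + 3y3 >= 5
    y1, y2, y3 >= 0

Solving the primal: x* = (0, 9.6667).
  primal value c^T x* = 48.3333.
Solving the dual: y* = (0, 0, 1.6667).
  dual value b^T y* = 48.3333.
Strong duality: c^T x* = b^T y*. Confirmed.

48.3333


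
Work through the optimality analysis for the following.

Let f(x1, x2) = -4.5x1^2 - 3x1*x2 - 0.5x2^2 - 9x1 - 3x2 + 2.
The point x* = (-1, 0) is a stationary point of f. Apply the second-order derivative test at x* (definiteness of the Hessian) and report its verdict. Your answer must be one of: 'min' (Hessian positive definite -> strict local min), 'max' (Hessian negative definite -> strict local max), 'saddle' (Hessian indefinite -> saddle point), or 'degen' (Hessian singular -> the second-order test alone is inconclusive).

Compute the Hessian H = grad^2 f:
  H = [[-9, -3], [-3, -1]]
Verify stationarity: grad f(x*) = H x* + g = (0, 0).
Eigenvalues of H: -10, 0.
H has a zero eigenvalue (singular; negative semidefinite but not definite), so H is neither positive definite, negative definite, nor indefinite. The second-order test alone is inconclusive -> degen.
(Indeed, f is constant along the null direction of H through x*, so x* is not a strict local extremum.)

degen


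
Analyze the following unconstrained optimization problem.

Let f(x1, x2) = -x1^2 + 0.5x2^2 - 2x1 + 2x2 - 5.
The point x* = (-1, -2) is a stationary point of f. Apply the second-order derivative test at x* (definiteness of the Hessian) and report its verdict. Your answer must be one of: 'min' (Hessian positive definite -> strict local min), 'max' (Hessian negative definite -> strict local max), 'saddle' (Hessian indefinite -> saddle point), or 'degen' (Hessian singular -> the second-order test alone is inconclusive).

Compute the Hessian H = grad^2 f:
  H = [[-2, 0], [0, 1]]
Verify stationarity: grad f(x*) = H x* + g = (0, 0).
Eigenvalues of H: -2, 1.
Eigenvalues have mixed signs, so H is indefinite -> x* is a saddle point.

saddle


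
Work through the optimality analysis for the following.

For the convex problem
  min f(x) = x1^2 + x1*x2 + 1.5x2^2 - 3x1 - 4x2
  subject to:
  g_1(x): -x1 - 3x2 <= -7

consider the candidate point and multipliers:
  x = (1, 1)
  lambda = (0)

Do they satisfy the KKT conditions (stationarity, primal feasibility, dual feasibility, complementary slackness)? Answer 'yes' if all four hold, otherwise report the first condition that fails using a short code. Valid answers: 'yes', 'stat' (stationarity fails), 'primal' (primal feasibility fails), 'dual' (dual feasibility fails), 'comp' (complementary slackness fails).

Gradient of f: grad f(x) = Q x + c = (0, 0)
Constraint values g_i(x) = a_i^T x - b_i:
  g_1((1, 1)) = 3
Stationarity residual: grad f(x) + sum_i lambda_i a_i = (0, 0)
  -> stationarity OK
Primal feasibility (all g_i <= 0): FAILS
Dual feasibility (all lambda_i >= 0): OK
Complementary slackness (lambda_i * g_i(x) = 0 for all i): OK

Verdict: the first failing condition is primal_feasibility -> primal.

primal
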